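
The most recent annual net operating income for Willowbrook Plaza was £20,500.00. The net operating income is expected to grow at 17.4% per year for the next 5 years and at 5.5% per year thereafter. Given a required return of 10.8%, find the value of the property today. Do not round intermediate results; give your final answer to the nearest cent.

£667307.53

D_1 = 24067.00000
D_2 = 28254.65800
D_3 = 33170.96849
D_4 = 38942.71701
D_5 = 45718.74977
Terminal value at year 5: TV = D_5×(1+g_2)/(r−g_2) = 48233.28101/0.053 = 910061.90578
P_0 = D_1/(1+r)^1 + D_2/(1+r)^2 + D_3/(1+r)^3 + D_4/(1+r)^4 + D_5/(1+r)^5 + TV/(1+r)^5
    = 21721.11913 + 23014.97641 + 24385.90461 + 25838.49459 + 27377.61070 + 544969.42050 = 667307.52594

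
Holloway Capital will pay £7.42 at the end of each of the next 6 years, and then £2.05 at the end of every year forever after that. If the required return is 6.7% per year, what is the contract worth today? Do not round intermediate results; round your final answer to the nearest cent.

PV of 6-year annuity: £7.42 × [1 − (1+0.067)^−6] / 0.067 = 35.69767
Perpetuity value at year 6: £2.05 / 0.067 = 30.59701
PV of perpetuity: 30.59701 / (1+0.067)^6 = 20.73445
Total PV = 35.69767 + 20.73445 = 56.43212

£56.43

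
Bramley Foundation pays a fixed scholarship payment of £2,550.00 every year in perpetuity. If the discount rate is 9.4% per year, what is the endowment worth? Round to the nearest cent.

£27127.66

Level perpetuity: PV = C / r = £2,550.00 / 0.094 = £27,127.66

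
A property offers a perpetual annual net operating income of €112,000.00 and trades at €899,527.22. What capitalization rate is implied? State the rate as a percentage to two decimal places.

12.45%

P = C/r ⇒ r = C/P = €112,000.00/€899,527.22 = 0.124510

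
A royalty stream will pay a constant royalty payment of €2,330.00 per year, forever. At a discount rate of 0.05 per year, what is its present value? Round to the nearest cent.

€46600.00

Level perpetuity: PV = C / r = €2,330.00 / 0.05 = €46,600.00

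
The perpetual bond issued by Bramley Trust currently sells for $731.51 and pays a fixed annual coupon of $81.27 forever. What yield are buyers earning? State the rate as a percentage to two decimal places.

11.11%

P = C/r ⇒ r = C/P = $81.27/$731.51 = 0.111099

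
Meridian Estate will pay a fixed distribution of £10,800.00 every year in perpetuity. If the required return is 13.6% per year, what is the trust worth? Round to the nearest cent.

Level perpetuity: PV = C / r = £10,800.00 / 0.136 = £79,411.76

£79411.76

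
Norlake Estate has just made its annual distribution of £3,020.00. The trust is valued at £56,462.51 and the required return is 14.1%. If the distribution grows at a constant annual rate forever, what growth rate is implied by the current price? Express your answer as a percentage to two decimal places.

8.31%

P = D₀(1+g)/(r−g) ⇒ P(r−g) = D₀(1+g) ⇒ g(P+D₀) = P·r − D₀
g = (P·r − D₀)/(P + D₀) = (£56,462.51×0.141 − £3,020.00) / (£56,462.51 + £3,020.00) = 0.083070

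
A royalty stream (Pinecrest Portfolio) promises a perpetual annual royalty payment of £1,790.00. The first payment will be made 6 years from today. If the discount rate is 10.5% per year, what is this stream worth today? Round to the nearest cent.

£10347.90

Value at end of year 5: C / r = £1,790.00 / 0.105 = £17,047.6190
Discount to today: PV = £17,047.6190 / (1 + 0.105)^5 = £17,047.6190 / 1.647447 = £10,347.90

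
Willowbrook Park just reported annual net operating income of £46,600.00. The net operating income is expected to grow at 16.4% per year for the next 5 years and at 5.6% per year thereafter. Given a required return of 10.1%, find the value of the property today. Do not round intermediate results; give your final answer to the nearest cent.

£1720510.15

D_1 = 54242.40000
D_2 = 63138.15360
D_3 = 73492.81079
D_4 = 85545.63176
D_5 = 99575.11537
Terminal value at year 5: TV = D_5×(1+g_2)/(r−g_2) = 105151.32183/0.045 = 2336696.04065
P_0 = D_1/(1+r)^1 + D_2/(1+r)^2 + D_3/(1+r)^3 + D_4/(1+r)^4 + D_5/(1+r)^5 + TV/(1+r)^5
    = 49266.48501 + 52085.54819 + 55065.92016 + 58216.83112 + 61548.03944 + 1444327.32550 = 1720510.14941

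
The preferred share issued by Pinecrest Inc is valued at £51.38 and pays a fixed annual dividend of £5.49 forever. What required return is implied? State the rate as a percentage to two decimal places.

10.69%

P = C/r ⇒ r = C/P = £5.49/£51.38 = 0.106851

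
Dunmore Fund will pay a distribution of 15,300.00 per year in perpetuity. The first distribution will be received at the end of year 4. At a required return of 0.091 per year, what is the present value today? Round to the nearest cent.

129471.98

Value at end of year 3: C / r = 15,300.00 / 0.091 = 168,131.8681
Discount to today: PV = 168,131.8681 / (1 + 0.091)^3 = 168,131.8681 / 1.298597 = 129,471.98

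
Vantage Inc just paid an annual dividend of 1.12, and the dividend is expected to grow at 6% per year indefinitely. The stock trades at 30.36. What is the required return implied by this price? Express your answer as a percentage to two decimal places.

D₁ = 1.12 × 1.06 = 1.1872
P = D₁/(r − g) ⇒ r = D₁/P + g = 1.1872/30.36 + 0.06 = 0.039104 + 0.06 = 0.099104

9.91%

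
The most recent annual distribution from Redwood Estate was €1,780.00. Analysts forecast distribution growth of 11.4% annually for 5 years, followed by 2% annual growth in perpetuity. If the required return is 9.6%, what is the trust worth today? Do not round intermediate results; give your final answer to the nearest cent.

€35264.93

D_1 = 1982.92000
D_2 = 2208.97288
D_3 = 2460.79579
D_4 = 2741.32651
D_5 = 3053.83773
Terminal value at year 5: TV = D_5×(1+g_2)/(r−g_2) = 3114.91448/0.076 = 40985.71690
P_0 = D_1/(1+r)^1 + D_2/(1+r)^2 + D_3/(1+r)^3 + D_4/(1+r)^4 + D_5/(1+r)^5 + TV/(1+r)^5
    = 1809.23358 + 1838.94727 + 1869.14896 + 1899.84666 + 1931.04852 + 25916.70380 = 35264.92877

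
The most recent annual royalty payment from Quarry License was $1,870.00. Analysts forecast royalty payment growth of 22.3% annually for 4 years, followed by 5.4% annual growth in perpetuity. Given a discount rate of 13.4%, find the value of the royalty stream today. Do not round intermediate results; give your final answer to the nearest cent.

$42398.22

D_1 = 2287.01000
D_2 = 2797.01323
D_3 = 3420.74718
D_4 = 4183.57380
Terminal value at year 4: TV = D_4×(1+g_2)/(r−g_2) = 4409.48679/0.08 = 55118.58483
P_0 = D_1/(1+r)^1 + D_2/(1+r)^2 + D_3/(1+r)^3 + D_4/(1+r)^4 + TV/(1+r)^4
    = 2016.76367 + 2175.04583 + 2345.75048 + 2529.85259 + 33330.80788 = 42398.22045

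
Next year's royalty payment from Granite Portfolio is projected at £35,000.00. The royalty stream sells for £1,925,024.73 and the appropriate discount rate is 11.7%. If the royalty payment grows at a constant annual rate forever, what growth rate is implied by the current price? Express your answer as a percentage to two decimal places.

9.88%

P = D₁/(r−g) ⇒ g = r − D₁/P = 0.117 − £35,000.00/£1,925,024.73 = 0.098818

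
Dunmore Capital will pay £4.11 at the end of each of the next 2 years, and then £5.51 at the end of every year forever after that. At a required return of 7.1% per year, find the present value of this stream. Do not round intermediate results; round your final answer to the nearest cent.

PV of 2-year annuity: £4.11 × [1 − (1+0.071)^−2] / 0.071 = 7.42067
Perpetuity value at year 2: £5.51 / 0.071 = 77.60563
PV of perpetuity: 77.60563 / (1+0.071)^2 = 67.65724
Total PV = 7.42067 + 67.65724 = 75.07791

£75.08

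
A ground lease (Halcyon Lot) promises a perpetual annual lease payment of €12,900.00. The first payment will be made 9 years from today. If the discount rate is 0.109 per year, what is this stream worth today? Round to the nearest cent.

€51726.23

Value at end of year 8: C / r = €12,900.00 / 0.109 = €118,348.6239
Discount to today: PV = €118,348.6239 / (1 + 0.109)^8 = €118,348.6239 / 2.287981 = €51,726.23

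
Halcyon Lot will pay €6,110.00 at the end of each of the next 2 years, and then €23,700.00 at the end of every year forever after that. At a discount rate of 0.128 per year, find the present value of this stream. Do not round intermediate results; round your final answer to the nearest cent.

PV of 2-year annuity: €6,110.00 × [1 − (1+0.128)^−2] / 0.128 = 10218.67612
Perpetuity value at year 2: €23,700.00 / 0.128 = 185156.25000
PV of perpetuity: 185156.25000 / (1+0.128)^2 = 145519.15931
Total PV = 10218.67612 + 145519.15931 = 155737.83543

€155737.84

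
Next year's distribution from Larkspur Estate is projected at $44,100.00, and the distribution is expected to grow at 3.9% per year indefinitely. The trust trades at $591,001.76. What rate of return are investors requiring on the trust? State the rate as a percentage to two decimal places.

11.36%

P = D₁/(r − g) ⇒ r = D₁/P + g = $44,100.0000/$591,001.76 + 0.039 = 0.074619 + 0.039 = 0.113619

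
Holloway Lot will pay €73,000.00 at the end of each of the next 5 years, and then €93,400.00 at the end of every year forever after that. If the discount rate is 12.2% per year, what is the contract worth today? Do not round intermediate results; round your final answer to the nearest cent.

€692399.23

PV of 5-year annuity: €73,000.00 × [1 − (1+0.122)^−5] / 0.122 = 261850.05891
Perpetuity value at year 5: €93,400.00 / 0.122 = 765573.77049
PV of perpetuity: 765573.77049 / (1+0.122)^5 = 430549.17457
Total PV = 261850.05891 + 430549.17457 = 692399.23348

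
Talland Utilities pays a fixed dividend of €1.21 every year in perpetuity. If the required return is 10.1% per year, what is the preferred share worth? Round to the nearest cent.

Level perpetuity: PV = C / r = €1.21 / 0.101 = €11.98

€11.98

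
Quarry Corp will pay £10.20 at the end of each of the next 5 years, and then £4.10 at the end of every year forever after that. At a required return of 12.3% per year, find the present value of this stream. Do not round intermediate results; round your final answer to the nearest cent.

£55.16

PV of 5-year annuity: £10.20 × [1 − (1+0.123)^−5] / 0.123 = 36.49709
Perpetuity value at year 5: £4.10 / 0.123 = 33.33333
PV of perpetuity: 33.33333 / (1+0.123)^5 = 18.66294
Total PV = 36.49709 + 18.66294 = 55.16002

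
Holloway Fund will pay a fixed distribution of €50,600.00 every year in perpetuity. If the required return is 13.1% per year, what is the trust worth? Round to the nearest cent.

€386259.54

Level perpetuity: PV = C / r = €50,600.00 / 0.131 = €386,259.54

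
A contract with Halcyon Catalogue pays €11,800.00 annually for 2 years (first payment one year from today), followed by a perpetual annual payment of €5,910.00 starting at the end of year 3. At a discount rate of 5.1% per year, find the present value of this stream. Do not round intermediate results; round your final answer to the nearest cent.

€126818.78

PV of 2-year annuity: €11,800.00 × [1 − (1+0.051)^−2] / 0.051 = 21909.99284
Perpetuity value at year 2: €5,910.00 / 0.051 = 115882.35294
PV of perpetuity: 115882.35294 / (1+0.051)^2 = 104908.78873
Total PV = 21909.99284 + 104908.78873 = 126818.78157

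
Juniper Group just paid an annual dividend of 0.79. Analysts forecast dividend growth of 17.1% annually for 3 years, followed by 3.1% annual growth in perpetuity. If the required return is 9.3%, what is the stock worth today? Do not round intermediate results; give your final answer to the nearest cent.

18.88

D_1 = 0.92509
D_2 = 1.08328
D_3 = 1.26852
Terminal value at year 3: TV = D_3×(1+g_2)/(r−g_2) = 1.30785/0.062 = 21.09428
P_0 = D_1/(1+r)^1 + D_2/(1+r)^2 + D_3/(1+r)^3 + TV/(1+r)^3
    = 0.84638 + 0.90678 + 0.97149 + 16.15490 = 18.87954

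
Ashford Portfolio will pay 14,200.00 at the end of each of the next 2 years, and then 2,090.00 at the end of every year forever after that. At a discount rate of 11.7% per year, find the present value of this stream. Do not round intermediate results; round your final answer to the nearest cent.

38410.73

PV of 2-year annuity: 14,200.00 × [1 − (1+0.117)^−2] / 0.117 = 24093.66437
Perpetuity value at year 2: 2,090.00 / 0.117 = 17863.24786
PV of perpetuity: 17863.24786 / (1+0.117)^2 = 14317.06769
Total PV = 24093.66437 + 14317.06769 = 38410.73205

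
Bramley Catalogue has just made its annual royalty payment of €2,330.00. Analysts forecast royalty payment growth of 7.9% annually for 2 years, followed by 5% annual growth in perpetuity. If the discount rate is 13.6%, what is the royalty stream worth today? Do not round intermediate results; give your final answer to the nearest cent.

€29979.65

D_1 = 2514.07000
D_2 = 2712.68153
Terminal value at year 2: TV = D_2×(1+g_2)/(r−g_2) = 2848.31561/0.086 = 33119.94891
P_0 = D_1/(1+r)^1 + D_2/(1+r)^2 + TV/(1+r)^2
    = 2213.08979 + 2102.04567 + 25664.51110 = 29979.64656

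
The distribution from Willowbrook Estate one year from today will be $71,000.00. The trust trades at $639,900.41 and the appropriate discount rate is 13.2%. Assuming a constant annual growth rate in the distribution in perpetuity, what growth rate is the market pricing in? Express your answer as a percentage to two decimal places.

P = D₁/(r−g) ⇒ g = r − D₁/P = 0.132 − $71,000.00/$639,900.41 = 0.021045

2.10%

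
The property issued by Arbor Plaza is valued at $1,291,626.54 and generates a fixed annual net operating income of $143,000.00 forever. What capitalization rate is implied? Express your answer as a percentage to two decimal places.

11.07%

P = C/r ⇒ r = C/P = $143,000.00/$1,291,626.54 = 0.110713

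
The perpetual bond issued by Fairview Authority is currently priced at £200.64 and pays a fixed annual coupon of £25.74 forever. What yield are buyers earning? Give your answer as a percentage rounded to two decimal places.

P = C/r ⇒ r = C/P = £25.74/£200.64 = 0.128289

12.83%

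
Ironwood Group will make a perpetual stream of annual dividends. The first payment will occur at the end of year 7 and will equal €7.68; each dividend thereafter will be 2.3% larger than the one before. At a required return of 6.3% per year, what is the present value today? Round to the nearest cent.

€133.08

Value at end of year 6: C₁ / (r − g) = €7.68 / (0.063 − 0.023) = €192.0000
Discount to today: PV = €192.0000 / (1 + 0.063)^6 = €192.0000 / 1.442778 = €133.08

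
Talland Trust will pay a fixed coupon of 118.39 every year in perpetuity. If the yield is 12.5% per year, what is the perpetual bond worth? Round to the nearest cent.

Level perpetuity: PV = C / r = 118.39 / 0.125 = 947.12

947.12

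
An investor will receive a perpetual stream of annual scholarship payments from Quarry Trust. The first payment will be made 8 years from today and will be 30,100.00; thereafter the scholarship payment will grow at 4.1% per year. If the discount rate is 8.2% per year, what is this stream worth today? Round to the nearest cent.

Value at end of year 7: C₁ / (r − g) = 30,100.00 / (0.082 − 0.041) = 734,146.3415
Discount to today: PV = 734,146.3415 / (1 + 0.082)^7 = 734,146.3415 / 1.736164 = 422,855.33

422855.33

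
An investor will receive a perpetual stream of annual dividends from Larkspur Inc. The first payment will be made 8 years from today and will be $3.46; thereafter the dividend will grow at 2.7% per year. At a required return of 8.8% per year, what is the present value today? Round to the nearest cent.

$31.43

Value at end of year 7: C₁ / (r − g) = $3.46 / (0.088 − 0.027) = $56.7213
Discount to today: PV = $56.7213 / (1 + 0.088)^7 = $56.7213 / 1.804689 = $31.43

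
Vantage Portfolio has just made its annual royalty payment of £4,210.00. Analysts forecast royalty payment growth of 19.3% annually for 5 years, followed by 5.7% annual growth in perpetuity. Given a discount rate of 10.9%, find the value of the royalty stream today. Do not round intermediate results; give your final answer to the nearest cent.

£149626.17

D_1 = 5022.53000
D_2 = 5991.87829
D_3 = 7148.31080
D_4 = 8527.93478
D_5 = 10173.82620
Terminal value at year 5: TV = D_5×(1+g_2)/(r−g_2) = 10753.73429/0.052 = 206802.58252
P_0 = D_1/(1+r)^1 + D_2/(1+r)^2 + D_3/(1+r)^3 + D_4/(1+r)^4 + D_5/(1+r)^5 + TV/(1+r)^5
    = 4528.88188 + 4871.91711 + 5240.93518 + 5637.90412 + 6064.94104 + 123281.59004 = 149626.16937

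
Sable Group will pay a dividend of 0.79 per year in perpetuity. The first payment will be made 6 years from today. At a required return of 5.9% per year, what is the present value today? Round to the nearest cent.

10.05

Value at end of year 5: C / r = 0.79 / 0.059 = 13.3898
Discount to today: PV = 13.3898 / (1 + 0.059)^5 = 13.3898 / 1.331925 = 10.05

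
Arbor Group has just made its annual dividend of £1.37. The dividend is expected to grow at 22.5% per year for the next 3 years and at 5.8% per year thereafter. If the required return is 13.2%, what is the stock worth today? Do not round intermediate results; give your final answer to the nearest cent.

D_1 = 1.67825
D_2 = 2.05586
D_3 = 2.51842
Terminal value at year 3: TV = D_3×(1+g_2)/(r−g_2) = 2.66449/0.074 = 36.00666
P_0 = D_1/(1+r)^1 + D_2/(1+r)^2 + D_3/(1+r)^3 + TV/(1+r)^3
    = 1.48255 + 1.60435 + 1.73616 + 24.82238 = 29.64545

£29.65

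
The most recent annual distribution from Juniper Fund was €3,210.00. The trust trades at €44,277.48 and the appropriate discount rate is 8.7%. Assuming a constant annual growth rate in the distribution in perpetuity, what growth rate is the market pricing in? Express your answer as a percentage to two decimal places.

1.35%

P = D₀(1+g)/(r−g) ⇒ P(r−g) = D₀(1+g) ⇒ g(P+D₀) = P·r − D₀
g = (P·r − D₀)/(P + D₀) = (€44,277.48×0.087 − €3,210.00) / (€44,277.48 + €3,210.00) = 0.013522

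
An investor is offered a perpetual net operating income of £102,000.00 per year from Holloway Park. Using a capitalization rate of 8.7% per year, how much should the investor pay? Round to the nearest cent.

£1172413.79

Level perpetuity: PV = C / r = £102,000.00 / 0.087 = £1,172,413.79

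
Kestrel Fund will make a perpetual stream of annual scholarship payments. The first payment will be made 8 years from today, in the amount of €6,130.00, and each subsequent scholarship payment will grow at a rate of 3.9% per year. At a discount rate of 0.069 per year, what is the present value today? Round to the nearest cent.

Value at end of year 7: C₁ / (r − g) = €6,130.00 / (0.069 − 0.039) = €204,333.3333
Discount to today: PV = €204,333.3333 / (1 + 0.069)^7 = €204,333.3333 / 1.595306 = €128,084.12

€128084.12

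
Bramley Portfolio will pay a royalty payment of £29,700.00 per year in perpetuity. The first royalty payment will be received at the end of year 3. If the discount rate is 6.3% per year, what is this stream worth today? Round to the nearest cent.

Value at end of year 2: C / r = £29,700.00 / 0.063 = £471,428.5714
Discount to today: PV = £471,428.5714 / (1 + 0.063)^2 = £471,428.5714 / 1.129969 = £417,204.87

£417204.87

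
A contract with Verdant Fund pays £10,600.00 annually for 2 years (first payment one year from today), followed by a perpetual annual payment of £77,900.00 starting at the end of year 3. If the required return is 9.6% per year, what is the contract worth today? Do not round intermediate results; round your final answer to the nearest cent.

£694026.66

PV of 2-year annuity: £10,600.00 × [1 − (1+0.096)^−2] / 0.096 = 18495.92413
Perpetuity value at year 2: £77,900.00 / 0.096 = 811458.33333
PV of perpetuity: 811458.33333 / (1+0.096)^2 = 675530.73996
Total PV = 18495.92413 + 675530.73996 = 694026.66409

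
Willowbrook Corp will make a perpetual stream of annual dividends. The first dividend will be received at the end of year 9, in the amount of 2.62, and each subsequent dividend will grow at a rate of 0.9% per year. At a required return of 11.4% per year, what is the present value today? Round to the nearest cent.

10.52

Value at end of year 8: C₁ / (r − g) = 2.62 / (0.114 − 0.009) = 24.9524
Discount to today: PV = 24.9524 / (1 + 0.114)^8 = 24.9524 / 2.371819 = 10.52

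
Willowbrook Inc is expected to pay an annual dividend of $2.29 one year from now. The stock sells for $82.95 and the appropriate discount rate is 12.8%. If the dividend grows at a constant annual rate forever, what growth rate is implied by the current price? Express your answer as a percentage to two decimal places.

10.04%

P = D₁/(r−g) ⇒ g = r − D₁/P = 0.128 − $2.29/$82.95 = 0.100393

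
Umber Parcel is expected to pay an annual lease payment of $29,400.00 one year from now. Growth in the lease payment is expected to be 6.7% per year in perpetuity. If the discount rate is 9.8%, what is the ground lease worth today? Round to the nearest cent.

Growing perpetuity: P = D₁ / (r − g) = $29,400.0000 / (0.098 − 0.067) = $948,387.10

$948387.10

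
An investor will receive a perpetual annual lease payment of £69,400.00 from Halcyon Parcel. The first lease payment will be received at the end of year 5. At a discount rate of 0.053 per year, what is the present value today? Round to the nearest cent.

£1065050.29

Value at end of year 4: C / r = £69,400.00 / 0.053 = £1,309,433.9623
Discount to today: PV = £1,309,433.9623 / (1 + 0.053)^4 = £1,309,433.9623 / 1.229457 = £1,065,050.29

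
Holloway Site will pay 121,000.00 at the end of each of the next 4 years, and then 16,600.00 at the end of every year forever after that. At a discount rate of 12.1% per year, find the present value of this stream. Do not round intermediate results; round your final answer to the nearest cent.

PV of 4-year annuity: 121,000.00 × [1 − (1+0.121)^−4] / 0.121 = 366746.57174
Perpetuity value at year 4: 16,600.00 / 0.121 = 137190.08264
PV of perpetuity: 137190.08264 / (1+0.121)^4 = 86876.09016
Total PV = 366746.57174 + 86876.09016 = 453622.66190

453622.66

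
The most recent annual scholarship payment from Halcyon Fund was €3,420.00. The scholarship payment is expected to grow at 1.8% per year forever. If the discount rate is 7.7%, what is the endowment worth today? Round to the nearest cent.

€59009.49

D₁ = D₀ × (1 + g) = €3,420.00 × 1.018 = €3,481.5600
Growing perpetuity: P = D₁ / (r − g) = €3,481.5600 / (0.077 − 0.018) = €59,009.49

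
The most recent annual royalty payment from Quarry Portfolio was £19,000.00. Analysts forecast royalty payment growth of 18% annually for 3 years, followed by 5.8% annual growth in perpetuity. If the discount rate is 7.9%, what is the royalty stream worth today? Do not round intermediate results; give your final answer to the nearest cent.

£1320344.79

D_1 = 22420.00000
D_2 = 26455.60000
D_3 = 31217.60800
Terminal value at year 3: TV = D_3×(1+g_2)/(r−g_2) = 33028.22926/0.021 = 1572772.82210
P_0 = D_1/(1+r)^1 + D_2/(1+r)^2 + D_3/(1+r)^3 + TV/(1+r)^3
    = 20778.49861 + 22723.47392 + 24850.50901 + 1251992.31125 = 1320344.79279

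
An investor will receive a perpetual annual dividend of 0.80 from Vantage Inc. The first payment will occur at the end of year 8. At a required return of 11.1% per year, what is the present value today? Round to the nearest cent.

Value at end of year 7: C / r = 0.80 / 0.111 = 7.2072
Discount to today: PV = 7.2072 / (1 + 0.111)^7 = 7.2072 / 2.089288 = 3.45

3.45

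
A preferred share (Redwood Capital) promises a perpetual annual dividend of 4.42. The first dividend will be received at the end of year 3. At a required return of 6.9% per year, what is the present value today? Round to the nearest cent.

Value at end of year 2: C / r = 4.42 / 0.069 = 64.0580
Discount to today: PV = 64.0580 / (1 + 0.069)^2 = 64.0580 / 1.142761 = 56.06

56.06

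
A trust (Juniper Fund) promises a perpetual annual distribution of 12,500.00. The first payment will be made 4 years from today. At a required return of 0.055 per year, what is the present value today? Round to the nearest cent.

193548.56

Value at end of year 3: C / r = 12,500.00 / 0.055 = 227,272.7273
Discount to today: PV = 227,272.7273 / (1 + 0.055)^3 = 227,272.7273 / 1.174241 = 193,548.56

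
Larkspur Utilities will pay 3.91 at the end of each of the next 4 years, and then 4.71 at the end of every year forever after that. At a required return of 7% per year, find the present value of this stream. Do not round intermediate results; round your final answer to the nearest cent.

64.58

PV of 4-year annuity: 3.91 × [1 − (1+0.07)^−4] / 0.07 = 13.24400
Perpetuity value at year 4: 4.71 / 0.07 = 67.28571
PV of perpetuity: 67.28571 / (1+0.07)^4 = 51.33195
Total PV = 13.24400 + 51.33195 = 64.57595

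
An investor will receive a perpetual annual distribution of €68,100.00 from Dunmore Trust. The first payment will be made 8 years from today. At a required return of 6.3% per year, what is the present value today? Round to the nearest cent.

Value at end of year 7: C / r = €68,100.00 / 0.063 = €1,080,952.3810
Discount to today: PV = €1,080,952.3810 / (1 + 0.063)^7 = €1,080,952.3810 / 1.533673 = €704,812.68

€704812.68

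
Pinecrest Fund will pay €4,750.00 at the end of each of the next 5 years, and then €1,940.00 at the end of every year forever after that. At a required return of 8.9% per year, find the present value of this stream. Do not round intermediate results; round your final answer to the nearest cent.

€32756.09

PV of 5-year annuity: €4,750.00 × [1 − (1+0.089)^−5] / 0.089 = 18523.88209
Perpetuity value at year 5: €1,940.00 / 0.089 = 21797.75281
PV of perpetuity: 21797.75281 / (1+0.089)^5 = 14232.20939
Total PV = 18523.88209 + 14232.20939 = 32756.09148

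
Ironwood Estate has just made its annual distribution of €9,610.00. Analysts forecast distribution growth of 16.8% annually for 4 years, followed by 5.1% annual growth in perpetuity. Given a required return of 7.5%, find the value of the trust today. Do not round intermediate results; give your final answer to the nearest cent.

D_1 = 11224.48000
D_2 = 13110.19264
D_3 = 15312.70500
D_4 = 17885.23944
Terminal value at year 4: TV = D_4×(1+g_2)/(r−g_2) = 18797.38666/0.024 = 783224.44399
P_0 = D_1/(1+r)^1 + D_2/(1+r)^2 + D_3/(1+r)^3 + D_4/(1+r)^4 + TV/(1+r)^4
    = 10441.37674 + 11344.67724 + 12326.12374 + 13392.47677 + 586478.87859 = 633983.53309

€633983.53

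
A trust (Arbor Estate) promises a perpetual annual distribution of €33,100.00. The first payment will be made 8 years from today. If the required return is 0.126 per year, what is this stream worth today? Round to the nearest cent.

€114469.22

Value at end of year 7: C / r = €33,100.00 / 0.126 = €262,698.4127
Discount to today: PV = €262,698.4127 / (1 + 0.126)^7 = €262,698.4127 / 2.294926 = €114,469.22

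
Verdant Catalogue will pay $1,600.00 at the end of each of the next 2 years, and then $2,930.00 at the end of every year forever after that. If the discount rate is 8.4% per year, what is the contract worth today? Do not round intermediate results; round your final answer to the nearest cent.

PV of 2-year annuity: $1,600.00 × [1 − (1+0.084)^−2] / 0.084 = 2837.65199
Perpetuity value at year 2: $2,930.00 / 0.084 = 34880.95238
PV of perpetuity: 34880.95238 / (1+0.084)^2 = 29684.50217
Total PV = 2837.65199 + 29684.50217 = 32522.15416

$32522.15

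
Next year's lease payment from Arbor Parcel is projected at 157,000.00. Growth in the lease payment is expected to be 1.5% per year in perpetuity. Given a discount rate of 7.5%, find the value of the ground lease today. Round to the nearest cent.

Growing perpetuity: P = D₁ / (r − g) = 157,000.0000 / (0.075 − 0.015) = 2,616,666.67

2616666.67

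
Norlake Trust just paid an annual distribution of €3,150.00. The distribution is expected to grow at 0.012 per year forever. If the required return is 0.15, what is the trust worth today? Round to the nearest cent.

€23100.00

D₁ = D₀ × (1 + g) = €3,150.00 × 1.012 = €3,187.8000
Growing perpetuity: P = D₁ / (r − g) = €3,187.8000 / (0.15 − 0.012) = €23,100.00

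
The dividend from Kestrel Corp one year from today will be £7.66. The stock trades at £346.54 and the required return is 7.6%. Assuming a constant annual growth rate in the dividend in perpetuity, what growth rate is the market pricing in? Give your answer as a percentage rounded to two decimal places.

P = D₁/(r−g) ⇒ g = r − D₁/P = 0.076 − £7.66/£346.54 = 0.053896

5.39%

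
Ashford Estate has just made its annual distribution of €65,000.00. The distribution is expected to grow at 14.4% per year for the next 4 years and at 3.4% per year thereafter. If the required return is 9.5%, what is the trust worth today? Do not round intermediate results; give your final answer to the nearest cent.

D_1 = 74360.00000
D_2 = 85067.84000
D_3 = 97317.60896
D_4 = 111331.34465
Terminal value at year 4: TV = D_4×(1+g_2)/(r−g_2) = 115116.61037/0.061 = 1887157.54702
P_0 = D_1/(1+r)^1 + D_2/(1+r)^2 + D_3/(1+r)^3 + D_4/(1+r)^4 + TV/(1+r)^4
    = 67908.67580 + 70947.51152 + 74122.33167 + 77439.22140 + 1312658.27746 = 1603076.01785

€1603076.02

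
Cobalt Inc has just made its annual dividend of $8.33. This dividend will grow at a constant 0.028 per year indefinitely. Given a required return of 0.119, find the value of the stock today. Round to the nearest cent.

D₁ = D₀ × (1 + g) = $8.33 × 1.028 = $8.5632
Growing perpetuity: P = D₁ / (r − g) = $8.5632 / (0.119 − 0.028) = $94.10

$94.10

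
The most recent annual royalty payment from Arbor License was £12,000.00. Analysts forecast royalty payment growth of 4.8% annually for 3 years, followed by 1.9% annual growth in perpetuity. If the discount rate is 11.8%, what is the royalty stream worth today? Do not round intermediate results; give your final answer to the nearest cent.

D_1 = 12576.00000
D_2 = 13179.64800
D_3 = 13812.27110
Terminal value at year 3: TV = D_3×(1+g_2)/(r−g_2) = 14074.70425/0.099 = 142168.72985
P_0 = D_1/(1+r)^1 + D_2/(1+r)^2 + D_3/(1+r)^3 + TV/(1+r)^3
    = 11248.65832 + 10544.35950 + 9884.15810 + 101736.94042 = 133414.11633

£133414.12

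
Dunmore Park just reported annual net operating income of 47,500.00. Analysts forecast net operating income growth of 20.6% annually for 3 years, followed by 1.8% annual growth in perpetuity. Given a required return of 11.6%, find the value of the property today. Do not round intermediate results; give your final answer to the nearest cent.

789424.10

D_1 = 57285.00000
D_2 = 69085.71000
D_3 = 83317.36626
Terminal value at year 3: TV = D_3×(1+g_2)/(r−g_2) = 84817.07885/0.098 = 865480.39646
P_0 = D_1/(1+r)^1 + D_2/(1+r)^2 + D_3/(1+r)^3 + TV/(1+r)^3
    = 51330.64516 + 55470.21332 + 59943.61762 + 622679.61976 = 789424.09586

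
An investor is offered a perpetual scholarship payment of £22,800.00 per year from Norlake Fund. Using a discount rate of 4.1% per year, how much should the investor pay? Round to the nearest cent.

£556097.56

Level perpetuity: PV = C / r = £22,800.00 / 0.041 = £556,097.56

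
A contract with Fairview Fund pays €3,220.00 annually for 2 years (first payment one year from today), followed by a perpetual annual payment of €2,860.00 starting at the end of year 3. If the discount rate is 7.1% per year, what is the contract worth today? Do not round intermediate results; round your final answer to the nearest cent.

PV of 2-year annuity: €3,220.00 × [1 − (1+0.071)^−2] / 0.071 = 5813.75905
Perpetuity value at year 2: €2,860.00 / 0.071 = 40281.69014
PV of perpetuity: 40281.69014 / (1+0.071)^2 = 35117.91657
Total PV = 5813.75905 + 35117.91657 = 40931.67563

€40931.68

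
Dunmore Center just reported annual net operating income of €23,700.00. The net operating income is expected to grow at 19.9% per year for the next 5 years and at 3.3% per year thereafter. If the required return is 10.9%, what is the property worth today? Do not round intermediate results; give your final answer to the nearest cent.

D_1 = 28416.30000
D_2 = 34071.14370
D_3 = 40851.30130
D_4 = 48980.71025
D_5 = 58727.87159
Terminal value at year 5: TV = D_5×(1+g_2)/(r−g_2) = 60665.89136/0.076 = 798235.41260
P_0 = D_1/(1+r)^1 + D_2/(1+r)^2 + D_3/(1+r)^3 + D_4/(1+r)^4 + D_5/(1+r)^5 + TV/(1+r)^5
    = 25623.35437 + 27702.79702 + 29950.99515 + 32381.64399 + 35009.55018 + 475853.49125 = 626521.83197

€626521.83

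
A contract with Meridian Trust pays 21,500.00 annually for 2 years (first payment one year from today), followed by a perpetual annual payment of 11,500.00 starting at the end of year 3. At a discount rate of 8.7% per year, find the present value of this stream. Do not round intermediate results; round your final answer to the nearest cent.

PV of 2-year annuity: 21,500.00 × [1 − (1+0.087)^−2] / 0.087 = 37975.35311
Perpetuity value at year 2: 11,500.00 / 0.087 = 132183.90805
PV of perpetuity: 132183.90805 / (1+0.087)^2 = 111871.50987
Total PV = 37975.35311 + 111871.50987 = 149846.86298

149846.86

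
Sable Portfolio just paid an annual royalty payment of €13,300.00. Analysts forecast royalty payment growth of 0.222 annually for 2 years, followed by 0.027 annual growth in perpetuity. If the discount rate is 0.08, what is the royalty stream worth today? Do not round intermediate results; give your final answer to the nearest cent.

€362020.70

D_1 = 16252.60000
D_2 = 19860.67720
Terminal value at year 2: TV = D_2×(1+g_2)/(r−g_2) = 20396.91548/0.053 = 384847.46197
P_0 = D_1/(1+r)^1 + D_2/(1+r)^2 + TV/(1+r)^2
    = 15048.70370 + 17027.32956 + 329944.66904 = 362020.70231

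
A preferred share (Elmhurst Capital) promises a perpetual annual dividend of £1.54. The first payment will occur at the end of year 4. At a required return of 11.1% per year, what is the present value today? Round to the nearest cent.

£10.12

Value at end of year 3: C / r = £1.54 / 0.111 = £13.8739
Discount to today: PV = £13.8739 / (1 + 0.111)^3 = £13.8739 / 1.371331 = £10.12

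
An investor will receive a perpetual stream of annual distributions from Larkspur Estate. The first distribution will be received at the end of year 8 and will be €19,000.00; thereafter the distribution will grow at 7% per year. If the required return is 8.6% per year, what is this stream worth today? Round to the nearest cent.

Value at end of year 7: C₁ / (r − g) = €19,000.00 / (0.086 − 0.07) = €1,187,500.0000
Discount to today: PV = €1,187,500.0000 / (1 + 0.086)^7 = €1,187,500.0000 / 1.781594 = €666,537.89

€666537.89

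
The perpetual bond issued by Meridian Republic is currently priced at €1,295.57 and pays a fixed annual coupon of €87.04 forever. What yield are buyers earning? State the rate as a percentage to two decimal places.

6.72%

P = C/r ⇒ r = C/P = €87.04/€1,295.57 = 0.067183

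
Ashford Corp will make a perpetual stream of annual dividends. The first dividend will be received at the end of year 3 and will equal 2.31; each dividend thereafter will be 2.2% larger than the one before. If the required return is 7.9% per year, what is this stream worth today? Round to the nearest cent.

34.81

Value at end of year 2: C₁ / (r − g) = 2.31 / (0.079 − 0.022) = 40.5263
Discount to today: PV = 40.5263 / (1 + 0.079)^2 = 40.5263 / 1.164241 = 34.81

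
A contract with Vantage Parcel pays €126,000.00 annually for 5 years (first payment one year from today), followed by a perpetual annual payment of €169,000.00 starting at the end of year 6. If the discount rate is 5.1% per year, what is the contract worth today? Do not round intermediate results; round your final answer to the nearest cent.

€3128071.49

PV of 5-year annuity: €126,000.00 × [1 − (1+0.051)^−5] / 0.051 = 544009.38267
Perpetuity value at year 5: €169,000.00 / 0.051 = 3313725.49020
PV of perpetuity: 3313725.49020 / (1+0.051)^5 = 2584062.11185
Total PV = 544009.38267 + 2584062.11185 = 3128071.49452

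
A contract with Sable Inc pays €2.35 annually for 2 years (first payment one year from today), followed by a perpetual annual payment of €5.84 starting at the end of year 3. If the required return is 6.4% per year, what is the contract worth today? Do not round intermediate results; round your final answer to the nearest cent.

€84.89

PV of 2-year annuity: €2.35 × [1 − (1+0.064)^−2] / 0.064 = 4.28444
Perpetuity value at year 2: €5.84 / 0.064 = 91.25000
PV of perpetuity: 91.25000 / (1+0.064)^2 = 80.60271
Total PV = 4.28444 + 80.60271 = 84.88715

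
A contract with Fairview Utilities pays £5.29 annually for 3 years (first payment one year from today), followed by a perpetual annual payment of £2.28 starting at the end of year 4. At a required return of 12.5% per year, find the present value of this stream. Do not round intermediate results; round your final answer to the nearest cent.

£25.41

PV of 3-year annuity: £5.29 × [1 − (1+0.125)^−3] / 0.125 = 12.59731
Perpetuity value at year 3: £2.28 / 0.125 = 18.24000
PV of perpetuity: 18.24000 / (1+0.125)^3 = 12.81053
Total PV = 12.59731 + 12.81053 = 25.40785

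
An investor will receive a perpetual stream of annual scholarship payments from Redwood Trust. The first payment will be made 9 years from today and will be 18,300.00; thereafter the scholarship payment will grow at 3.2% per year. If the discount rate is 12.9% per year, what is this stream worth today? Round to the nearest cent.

71470.66

Value at end of year 8: C₁ / (r − g) = 18,300.00 / (0.129 − 0.032) = 188,659.7938
Discount to today: PV = 188,659.7938 / (1 + 0.129)^8 = 188,659.7938 / 2.639682 = 71,470.66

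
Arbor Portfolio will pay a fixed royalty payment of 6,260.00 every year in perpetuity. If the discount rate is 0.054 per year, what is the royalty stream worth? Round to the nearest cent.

115925.93

Level perpetuity: PV = C / r = 6,260.00 / 0.054 = 115,925.93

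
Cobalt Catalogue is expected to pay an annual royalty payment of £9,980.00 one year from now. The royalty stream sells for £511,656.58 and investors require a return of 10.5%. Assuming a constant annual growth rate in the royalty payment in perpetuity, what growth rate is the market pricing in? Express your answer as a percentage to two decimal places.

P = D₁/(r−g) ⇒ g = r − D₁/P = 0.105 − £9,980.00/£511,656.58 = 0.085495

8.55%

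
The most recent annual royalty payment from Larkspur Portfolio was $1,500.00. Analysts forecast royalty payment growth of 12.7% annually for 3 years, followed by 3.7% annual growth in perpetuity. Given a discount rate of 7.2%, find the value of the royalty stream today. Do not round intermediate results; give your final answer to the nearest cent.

$56618.12

D_1 = 1690.50000
D_2 = 1905.19350
D_3 = 2147.15307
Terminal value at year 3: TV = D_3×(1+g_2)/(r−g_2) = 2226.59774/0.035 = 63617.07824
P_0 = D_1/(1+r)^1 + D_2/(1+r)^2 + D_3/(1+r)^3 + TV/(1+r)^3
    = 1576.95896 + 1657.86636 + 1742.92481 + 51640.37212 = 56618.12225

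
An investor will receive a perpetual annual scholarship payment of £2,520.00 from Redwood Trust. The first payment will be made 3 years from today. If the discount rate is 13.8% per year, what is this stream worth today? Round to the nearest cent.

Value at end of year 2: C / r = £2,520.00 / 0.138 = £18,260.8696
Discount to today: PV = £18,260.8696 / (1 + 0.138)^2 = £18,260.8696 / 1.295044 = £14,100.58

£14100.58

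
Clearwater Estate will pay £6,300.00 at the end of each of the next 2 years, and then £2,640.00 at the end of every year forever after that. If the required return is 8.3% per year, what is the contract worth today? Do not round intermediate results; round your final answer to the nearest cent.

PV of 2-year annuity: £6,300.00 × [1 − (1+0.083)^−2] / 0.083 = 11188.52679
Perpetuity value at year 2: £2,640.00 / 0.083 = 31807.22892
PV of perpetuity: 31807.22892 / (1+0.083)^2 = 27118.70340
Total PV = 11188.52679 + 27118.70340 = 38307.23019

£38307.23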